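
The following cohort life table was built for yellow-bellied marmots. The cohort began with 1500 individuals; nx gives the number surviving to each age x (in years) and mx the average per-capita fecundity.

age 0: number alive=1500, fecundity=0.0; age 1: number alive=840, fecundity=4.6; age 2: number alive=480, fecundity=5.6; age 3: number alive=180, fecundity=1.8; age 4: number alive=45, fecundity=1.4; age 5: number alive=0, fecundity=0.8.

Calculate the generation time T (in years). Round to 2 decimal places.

1.51

lx = nx/n0 = nx/1500: 1, 0.56, 0.32, 0.12, 0.03, 0
lx·mx: 0, 2.576, 1.792, 0.216, 0.042, 0 → R0 = 4.626
x·lx·mx: 0, 2.576, 3.584, 0.648, 0.168, 0 → Σ = 6.976
T = 6.976 / 4.626 = 1.507998… → 1.51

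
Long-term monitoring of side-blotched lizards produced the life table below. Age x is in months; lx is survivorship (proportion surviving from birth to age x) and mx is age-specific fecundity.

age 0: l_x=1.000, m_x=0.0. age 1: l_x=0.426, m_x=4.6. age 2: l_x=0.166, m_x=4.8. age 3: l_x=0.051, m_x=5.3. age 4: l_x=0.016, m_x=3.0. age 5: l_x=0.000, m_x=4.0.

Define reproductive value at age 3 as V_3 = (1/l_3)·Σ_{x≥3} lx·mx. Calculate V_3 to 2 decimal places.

6.24

lx·mx for x ≥ 3: 0.2703, 0.048, 0 → sum = 0.3183
V_3 = 0.3183 / l_3 = 0.3183 / 0.051 = 6.241176… → 6.24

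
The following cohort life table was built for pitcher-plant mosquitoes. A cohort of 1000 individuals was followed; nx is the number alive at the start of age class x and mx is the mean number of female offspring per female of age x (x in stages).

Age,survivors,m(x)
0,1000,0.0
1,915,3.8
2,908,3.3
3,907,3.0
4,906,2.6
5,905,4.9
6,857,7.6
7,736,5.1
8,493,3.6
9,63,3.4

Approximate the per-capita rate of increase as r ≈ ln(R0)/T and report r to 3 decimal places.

0.722

lx = nx/n0 = nx/1000: 1, 0.915, 0.908, 0.907, 0.906, 0.905, 0.857, 0.736, 0.493, 0.063
R0 = Σ lx·mx = 0 + 3.477 + 2.9964 + 2.721 + 2.3556 + 4.4345 + 6.5132 + 3.7536 + 1.7748 + 0.2142 = 28.2403
Σ x·lx·mx = 130.7083; T = 130.7083/28.2403 = 4.62843…
r ≈ ln(R0)/T = ln(28.2403)/4.62843… = 0.72179… → 0.722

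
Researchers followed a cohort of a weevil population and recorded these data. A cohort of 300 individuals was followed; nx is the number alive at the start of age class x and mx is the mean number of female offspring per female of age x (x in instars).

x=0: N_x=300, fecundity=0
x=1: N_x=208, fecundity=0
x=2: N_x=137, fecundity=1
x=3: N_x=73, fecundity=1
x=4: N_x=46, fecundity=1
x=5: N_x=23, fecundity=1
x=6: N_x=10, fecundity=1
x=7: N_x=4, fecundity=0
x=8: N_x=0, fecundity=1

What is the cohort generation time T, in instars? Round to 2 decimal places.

lx = nx/n0 = nx/300: 1, 0.69333…, 0.45667…, 0.24333…, 0.15333…, 0.07667…, 0.03333…, 0.01333…, 0
lx·mx: 0, 0, 0.456667…, 0.243333…, 0.153333…, 0.076667…, 0.033333…, 0, 0 → R0 = 0.963333…
x·lx·mx: 0, 0, 0.913333…, 0.73…, 0.613333…, 0.383333…, 0.2…, 0, 0 → Σ = 2.84…
T = 2.84… / 0.963333… = 2.948097… → 2.95

2.95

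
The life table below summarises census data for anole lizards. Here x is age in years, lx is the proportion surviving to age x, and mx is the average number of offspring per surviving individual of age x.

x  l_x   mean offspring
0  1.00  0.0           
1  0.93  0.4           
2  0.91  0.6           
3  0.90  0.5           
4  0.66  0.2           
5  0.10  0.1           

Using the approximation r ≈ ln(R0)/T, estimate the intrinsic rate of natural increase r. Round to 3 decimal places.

R0 = Σ lx·mx = 0 + 0.372 + 0.546 + 0.45 + 0.132 + 0.01 = 1.51
Σ x·lx·mx = 3.392; T = 3.392/1.51 = 2.24636…
r ≈ ln(R0)/T = ln(1.51)/2.24636… = 0.18346… → 0.183

0.183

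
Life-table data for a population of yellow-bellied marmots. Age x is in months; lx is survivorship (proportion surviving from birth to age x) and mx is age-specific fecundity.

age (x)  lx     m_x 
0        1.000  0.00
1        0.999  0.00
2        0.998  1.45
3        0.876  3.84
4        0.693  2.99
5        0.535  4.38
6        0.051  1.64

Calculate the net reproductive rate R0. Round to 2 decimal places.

lx·mx by age: 0, 0, 1.4471, 3.36384, 2.07207, 2.3433, 0.08364
R0 = Σ lx·mx = 9.30995 → 9.31

9.31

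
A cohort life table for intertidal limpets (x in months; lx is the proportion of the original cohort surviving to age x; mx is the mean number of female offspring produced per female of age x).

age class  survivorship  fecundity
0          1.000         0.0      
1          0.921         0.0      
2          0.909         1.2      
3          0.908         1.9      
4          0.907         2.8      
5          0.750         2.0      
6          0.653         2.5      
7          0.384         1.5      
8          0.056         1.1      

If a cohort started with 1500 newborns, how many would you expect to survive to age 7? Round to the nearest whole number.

Expected survivors = N0 · l_7 = 1500 × 0.384 = 576 → 576

576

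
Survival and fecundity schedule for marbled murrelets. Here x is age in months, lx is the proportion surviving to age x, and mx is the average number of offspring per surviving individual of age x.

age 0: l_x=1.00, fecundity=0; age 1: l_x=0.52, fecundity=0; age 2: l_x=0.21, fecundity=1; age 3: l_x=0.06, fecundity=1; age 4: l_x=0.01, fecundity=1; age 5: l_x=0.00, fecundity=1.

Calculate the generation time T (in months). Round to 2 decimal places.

2.29

lx·mx: 0, 0, 0.21, 0.06, 0.01, 0 → R0 = 0.28
x·lx·mx: 0, 0, 0.42, 0.18, 0.04, 0 → Σ = 0.64
T = 0.64 / 0.28 = 2.285714… → 2.29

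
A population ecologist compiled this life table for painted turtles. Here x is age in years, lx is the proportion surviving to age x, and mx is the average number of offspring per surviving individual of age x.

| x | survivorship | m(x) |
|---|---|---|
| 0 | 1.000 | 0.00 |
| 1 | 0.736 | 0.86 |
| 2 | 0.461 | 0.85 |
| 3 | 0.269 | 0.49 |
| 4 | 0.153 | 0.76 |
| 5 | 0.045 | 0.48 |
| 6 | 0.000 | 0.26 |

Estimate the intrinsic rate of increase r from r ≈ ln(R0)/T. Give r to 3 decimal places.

R0 = Σ lx·mx = 0 + 0.63296 + 0.39185 + 0.13181 + 0.11628 + 0.0216 + 0 = 1.2945
Σ x·lx·mx = 2.38521; T = 2.38521/1.2945 = 1.84257…
r ≈ ln(R0)/T = ln(1.2945)/1.84257… = 0.14009… → 0.140

0.140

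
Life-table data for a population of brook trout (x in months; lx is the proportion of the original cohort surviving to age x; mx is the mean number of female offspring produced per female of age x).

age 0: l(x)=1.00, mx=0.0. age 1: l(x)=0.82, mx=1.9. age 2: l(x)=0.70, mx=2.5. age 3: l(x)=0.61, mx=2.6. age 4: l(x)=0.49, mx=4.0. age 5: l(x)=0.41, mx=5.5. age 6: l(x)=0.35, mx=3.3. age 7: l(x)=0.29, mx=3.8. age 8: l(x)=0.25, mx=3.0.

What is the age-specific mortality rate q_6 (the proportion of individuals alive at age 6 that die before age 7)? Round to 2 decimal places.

q_6 = (l_6 − l_7) / l_6 = (0.35 − 0.29) / 0.35
     = 0.06 / 0.35 = 0.171429… → 0.17

0.17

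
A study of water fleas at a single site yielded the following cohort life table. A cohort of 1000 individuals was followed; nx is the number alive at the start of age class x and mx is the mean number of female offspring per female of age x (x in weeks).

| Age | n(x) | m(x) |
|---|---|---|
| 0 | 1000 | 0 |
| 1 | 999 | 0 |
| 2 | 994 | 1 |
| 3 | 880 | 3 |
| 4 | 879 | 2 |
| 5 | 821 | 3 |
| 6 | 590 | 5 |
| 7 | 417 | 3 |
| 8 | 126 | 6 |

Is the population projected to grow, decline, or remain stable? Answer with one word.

growing

lx = nx/n0 = nx/1000: 1, 0.999, 0.994, 0.88, 0.879, 0.821, 0.59, 0.417, 0.126
R0 = Σ lx·mx = 0 + 0 + 0.994 + 2.64 + 1.758 + 2.463 + 2.95 + 1.251 + 0.756 = 12.812
R0 > 1, so the population is growing.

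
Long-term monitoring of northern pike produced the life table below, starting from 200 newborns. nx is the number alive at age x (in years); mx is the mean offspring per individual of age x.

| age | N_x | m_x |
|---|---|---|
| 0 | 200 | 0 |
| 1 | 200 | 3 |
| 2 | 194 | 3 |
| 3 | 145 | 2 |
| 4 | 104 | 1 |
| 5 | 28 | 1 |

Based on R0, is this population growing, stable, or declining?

growing

lx = nx/n0 = nx/200: 1, 1, 0.97, 0.725, 0.52, 0.14
R0 = Σ lx·mx = 0 + 3 + 2.91 + 1.45 + 0.52 + 0.14 = 8.02
R0 > 1, so the population is growing.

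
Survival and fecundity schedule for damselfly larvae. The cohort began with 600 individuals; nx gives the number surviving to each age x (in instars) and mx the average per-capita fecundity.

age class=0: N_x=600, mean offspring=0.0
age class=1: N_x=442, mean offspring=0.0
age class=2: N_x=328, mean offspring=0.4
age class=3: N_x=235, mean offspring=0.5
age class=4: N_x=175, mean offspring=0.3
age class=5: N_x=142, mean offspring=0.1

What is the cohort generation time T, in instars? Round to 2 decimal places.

lx = nx/n0 = nx/600: 1, 0.73667…, 0.54667…, 0.39167…, 0.29167…, 0.23667…
lx·mx: 0, 0, 0.218667…, 0.195833…, 0.0875…, 0.023667… → R0 = 0.525667…
x·lx·mx: 0, 0, 0.437333…, 0.5875…, 0.35…, 0.118333… → Σ = 1.493167…
T = 1.493167… / 0.525667… = 2.84052… → 2.84

2.84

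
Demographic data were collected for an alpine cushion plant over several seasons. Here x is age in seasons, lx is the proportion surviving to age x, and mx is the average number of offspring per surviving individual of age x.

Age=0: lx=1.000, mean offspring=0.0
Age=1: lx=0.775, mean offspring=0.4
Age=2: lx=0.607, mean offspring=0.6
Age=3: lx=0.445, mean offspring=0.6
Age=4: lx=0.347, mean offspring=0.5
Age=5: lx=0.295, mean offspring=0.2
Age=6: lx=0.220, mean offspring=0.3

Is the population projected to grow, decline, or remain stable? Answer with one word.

growing

R0 = Σ lx·mx = 0 + 0.31 + 0.3642 + 0.267 + 0.1735 + 0.059 + 0.066 = 1.2397
R0 > 1, so the population is growing.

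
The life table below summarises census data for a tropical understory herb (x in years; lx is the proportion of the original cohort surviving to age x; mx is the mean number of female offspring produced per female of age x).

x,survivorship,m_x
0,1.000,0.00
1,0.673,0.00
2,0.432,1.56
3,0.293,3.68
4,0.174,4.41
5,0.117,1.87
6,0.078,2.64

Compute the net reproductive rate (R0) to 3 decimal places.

2.944

lx·mx by age: 0, 0, 0.67392, 1.07824, 0.76734, 0.21879, 0.20592
R0 = Σ lx·mx = 2.94421 → 2.944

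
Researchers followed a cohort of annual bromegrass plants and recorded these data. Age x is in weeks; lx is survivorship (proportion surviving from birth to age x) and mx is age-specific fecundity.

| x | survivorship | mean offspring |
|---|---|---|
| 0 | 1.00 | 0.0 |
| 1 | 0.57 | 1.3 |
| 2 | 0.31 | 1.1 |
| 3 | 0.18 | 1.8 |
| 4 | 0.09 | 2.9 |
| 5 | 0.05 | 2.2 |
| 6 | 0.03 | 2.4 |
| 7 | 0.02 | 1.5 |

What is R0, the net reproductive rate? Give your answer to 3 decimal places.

1.879

lx·mx by age: 0, 0.741, 0.341, 0.324, 0.261, 0.11, 0.072, 0.03
R0 = Σ lx·mx = 1.879 → 1.879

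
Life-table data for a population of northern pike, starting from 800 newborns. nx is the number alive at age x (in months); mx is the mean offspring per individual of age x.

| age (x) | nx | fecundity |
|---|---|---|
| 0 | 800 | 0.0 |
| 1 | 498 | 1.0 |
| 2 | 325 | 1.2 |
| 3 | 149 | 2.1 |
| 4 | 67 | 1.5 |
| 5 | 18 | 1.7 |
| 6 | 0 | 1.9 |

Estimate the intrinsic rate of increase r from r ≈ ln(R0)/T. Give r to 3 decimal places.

lx = nx/n0 = nx/800: 1, 0.6225, 0.40625, 0.18625, 0.08375, 0.0225, 0
R0 = Σ lx·mx = 0 + 0.6225 + 0.4875… + 0.39113… + 0.12563… + 0.03825 + 0 = 1.665
Σ x·lx·mx = 3.464625; T = 3.464625/1.665 = 2.08086…
r ≈ ln(R0)/T = ln(1.665)/2.08086… = 0.24501… → 0.245

0.245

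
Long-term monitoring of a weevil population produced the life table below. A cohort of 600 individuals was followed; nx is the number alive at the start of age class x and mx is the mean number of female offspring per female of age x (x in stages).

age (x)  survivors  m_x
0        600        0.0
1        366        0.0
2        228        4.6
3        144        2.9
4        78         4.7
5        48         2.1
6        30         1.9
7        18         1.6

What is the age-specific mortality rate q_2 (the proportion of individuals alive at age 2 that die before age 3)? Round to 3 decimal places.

0.368

lx = nx/n0 = nx/600: 1, 0.61, 0.38, 0.24, 0.13, 0.08, 0.05, 0.03
q_2 = (l_2 − l_3) / l_2 = (0.38 − 0.24) / 0.38
     = 0.14 / 0.38 = 0.368421… → 0.368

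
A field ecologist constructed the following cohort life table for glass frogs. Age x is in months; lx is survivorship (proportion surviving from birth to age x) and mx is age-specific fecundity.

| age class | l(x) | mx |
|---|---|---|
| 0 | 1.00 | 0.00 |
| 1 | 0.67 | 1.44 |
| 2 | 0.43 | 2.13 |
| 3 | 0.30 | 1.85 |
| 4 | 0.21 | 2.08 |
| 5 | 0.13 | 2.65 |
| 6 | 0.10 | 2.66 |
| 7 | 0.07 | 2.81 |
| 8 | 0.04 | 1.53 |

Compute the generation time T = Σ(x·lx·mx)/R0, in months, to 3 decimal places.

lx·mx: 0, 0.9648, 0.9159, 0.555, 0.4368, 0.3445, 0.266, 0.1967, 0.0612 → R0 = 3.7409
x·lx·mx: 0, 0.9648, 1.8318, 1.665, 1.7472, 1.7225, 1.596, 1.3769, 0.4896 → Σ = 11.3938
T = 11.3938 / 3.7409 = 3.045738… → 3.046

3.046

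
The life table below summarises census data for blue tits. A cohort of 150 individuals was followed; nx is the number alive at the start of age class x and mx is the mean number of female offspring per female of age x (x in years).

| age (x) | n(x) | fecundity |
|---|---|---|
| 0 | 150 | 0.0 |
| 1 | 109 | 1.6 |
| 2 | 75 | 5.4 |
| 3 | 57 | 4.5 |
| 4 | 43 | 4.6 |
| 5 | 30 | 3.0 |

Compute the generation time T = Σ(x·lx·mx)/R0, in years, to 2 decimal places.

2.67

lx = nx/n0 = nx/150: 1, 0.72667…, 0.5, 0.38, 0.28667…, 0.2
lx·mx: 0, 1.162667…, 2.7, 1.71, 1.318667…, 0.6 → R0 = 7.491333…
x·lx·mx: 0, 1.162667…, 5.4, 5.13, 5.274667…, 3 → Σ = 19.967333…
T = 19.967333… / 7.491333… = 2.665391… → 2.67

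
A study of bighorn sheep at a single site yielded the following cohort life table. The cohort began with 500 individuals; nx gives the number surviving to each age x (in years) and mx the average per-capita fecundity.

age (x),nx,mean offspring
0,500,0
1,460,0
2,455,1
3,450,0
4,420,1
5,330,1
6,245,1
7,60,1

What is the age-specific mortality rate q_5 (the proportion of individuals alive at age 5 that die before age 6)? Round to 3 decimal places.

lx = nx/n0 = nx/500: 1, 0.92, 0.91, 0.9, 0.84, 0.66, 0.49, 0.12
q_5 = (l_5 − l_6) / l_5 = (0.66 − 0.49) / 0.66
     = 0.17 / 0.66 = 0.257576… → 0.258

0.258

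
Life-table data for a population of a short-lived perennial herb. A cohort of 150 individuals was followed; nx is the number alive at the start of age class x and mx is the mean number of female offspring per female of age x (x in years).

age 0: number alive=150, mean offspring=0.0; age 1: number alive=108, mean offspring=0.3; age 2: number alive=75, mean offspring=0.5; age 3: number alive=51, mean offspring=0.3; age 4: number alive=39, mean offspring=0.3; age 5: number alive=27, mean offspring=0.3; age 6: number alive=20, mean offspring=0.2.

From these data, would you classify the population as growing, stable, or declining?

lx = nx/n0 = nx/150: 1, 0.72, 0.5, 0.34, 0.26, 0.18, 0.13333…
R0 = Σ lx·mx = 0 + 0.216 + 0.25 + 0.102 + 0.078 + 0.054 + 0.026667… = 0.726667…
R0 < 1, so the population is declining.

declining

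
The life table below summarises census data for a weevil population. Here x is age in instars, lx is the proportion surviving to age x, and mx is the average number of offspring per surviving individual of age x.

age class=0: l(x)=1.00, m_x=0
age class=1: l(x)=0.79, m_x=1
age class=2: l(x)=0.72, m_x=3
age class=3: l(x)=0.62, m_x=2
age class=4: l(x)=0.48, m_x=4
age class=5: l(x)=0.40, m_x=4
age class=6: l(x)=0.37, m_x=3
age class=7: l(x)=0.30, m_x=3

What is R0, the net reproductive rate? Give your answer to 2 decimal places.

lx·mx by age: 0, 0.79, 2.16, 1.24, 1.92, 1.6, 1.11, 0.9
R0 = Σ lx·mx = 9.72 → 9.72

9.72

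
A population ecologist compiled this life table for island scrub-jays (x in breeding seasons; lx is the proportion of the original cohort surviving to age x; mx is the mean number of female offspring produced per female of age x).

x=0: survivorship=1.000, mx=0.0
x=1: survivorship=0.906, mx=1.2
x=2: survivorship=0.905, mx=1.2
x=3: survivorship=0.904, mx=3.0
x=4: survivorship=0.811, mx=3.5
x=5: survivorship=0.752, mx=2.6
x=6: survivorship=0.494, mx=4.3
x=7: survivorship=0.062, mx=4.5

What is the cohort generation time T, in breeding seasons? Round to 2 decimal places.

3.91

lx·mx: 0, 1.0872, 1.086, 2.712, 2.8385, 1.9552, 2.1242, 0.279 → R0 = 12.0821
x·lx·mx: 0, 1.0872, 2.172, 8.136, 11.354, 9.776, 12.7452, 1.953 → Σ = 47.2234
T = 47.2234 / 12.0821 = 3.908542… → 3.91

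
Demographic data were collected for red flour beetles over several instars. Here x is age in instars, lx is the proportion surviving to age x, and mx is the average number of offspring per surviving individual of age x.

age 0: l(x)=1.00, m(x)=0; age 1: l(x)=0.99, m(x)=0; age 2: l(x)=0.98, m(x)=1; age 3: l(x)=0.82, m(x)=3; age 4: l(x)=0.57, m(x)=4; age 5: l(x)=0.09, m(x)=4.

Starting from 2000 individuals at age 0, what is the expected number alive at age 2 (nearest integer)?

1960

Expected survivors = N0 · l_2 = 2000 × 0.98 = 1960 → 1960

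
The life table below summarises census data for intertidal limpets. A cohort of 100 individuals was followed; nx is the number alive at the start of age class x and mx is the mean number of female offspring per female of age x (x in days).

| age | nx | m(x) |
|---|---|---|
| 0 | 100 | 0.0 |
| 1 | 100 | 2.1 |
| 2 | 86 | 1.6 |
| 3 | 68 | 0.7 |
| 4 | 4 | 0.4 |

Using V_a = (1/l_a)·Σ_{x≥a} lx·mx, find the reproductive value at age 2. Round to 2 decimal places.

lx = nx/n0 = nx/100: 1, 1, 0.86, 0.68, 0.04
lx·mx for x ≥ 2: 1.376, 0.476, 0.016 → sum = 1.868
V_2 = 1.868 / l_2 = 1.868 / 0.86 = 2.172093… → 2.17

2.17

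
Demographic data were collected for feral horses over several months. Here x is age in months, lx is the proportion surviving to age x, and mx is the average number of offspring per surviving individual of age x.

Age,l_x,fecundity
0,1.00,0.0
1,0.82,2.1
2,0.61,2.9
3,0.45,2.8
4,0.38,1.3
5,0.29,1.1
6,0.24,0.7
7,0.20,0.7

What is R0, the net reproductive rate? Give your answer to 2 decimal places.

lx·mx by age: 0, 1.722, 1.769, 1.26, 0.494, 0.319, 0.168, 0.14
R0 = Σ lx·mx = 5.872 → 5.87

5.87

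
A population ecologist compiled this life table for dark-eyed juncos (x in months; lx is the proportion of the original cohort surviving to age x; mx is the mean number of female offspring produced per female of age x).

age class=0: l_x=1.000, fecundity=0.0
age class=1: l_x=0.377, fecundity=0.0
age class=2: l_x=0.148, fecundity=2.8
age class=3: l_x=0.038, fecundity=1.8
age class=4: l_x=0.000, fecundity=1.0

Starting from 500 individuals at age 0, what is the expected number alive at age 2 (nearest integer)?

Expected survivors = N0 · l_2 = 500 × 0.148 = 74 → 74

74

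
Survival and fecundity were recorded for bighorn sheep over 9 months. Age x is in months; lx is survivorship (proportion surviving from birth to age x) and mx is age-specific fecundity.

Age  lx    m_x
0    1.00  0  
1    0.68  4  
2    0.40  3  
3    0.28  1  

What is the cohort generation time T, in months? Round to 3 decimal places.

lx·mx: 0, 2.72, 1.2, 0.28 → R0 = 4.2
x·lx·mx: 0, 2.72, 2.4, 0.84 → Σ = 5.96
T = 5.96 / 4.2 = 1.419048… → 1.419

1.419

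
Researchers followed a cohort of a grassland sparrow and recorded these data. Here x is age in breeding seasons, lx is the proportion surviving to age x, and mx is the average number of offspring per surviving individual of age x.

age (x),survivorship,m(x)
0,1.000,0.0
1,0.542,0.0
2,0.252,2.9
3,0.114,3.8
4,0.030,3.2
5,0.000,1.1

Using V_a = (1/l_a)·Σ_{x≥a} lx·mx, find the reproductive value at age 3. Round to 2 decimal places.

lx·mx for x ≥ 3: 0.4332, 0.096, 0 → sum = 0.5292
V_3 = 0.5292 / l_3 = 0.5292 / 0.114 = 4.642105… → 4.64

4.64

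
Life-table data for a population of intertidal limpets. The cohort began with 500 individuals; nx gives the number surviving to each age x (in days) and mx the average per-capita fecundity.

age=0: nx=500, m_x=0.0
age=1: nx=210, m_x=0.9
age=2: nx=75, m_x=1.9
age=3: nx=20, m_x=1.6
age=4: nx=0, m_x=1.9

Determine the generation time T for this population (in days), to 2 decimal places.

1.57

lx = nx/n0 = nx/500: 1, 0.42, 0.15, 0.04, 0
lx·mx: 0, 0.378, 0.285, 0.064, 0 → R0 = 0.727
x·lx·mx: 0, 0.378, 0.57, 0.192, 0 → Σ = 1.14
T = 1.14 / 0.727 = 1.568088… → 1.57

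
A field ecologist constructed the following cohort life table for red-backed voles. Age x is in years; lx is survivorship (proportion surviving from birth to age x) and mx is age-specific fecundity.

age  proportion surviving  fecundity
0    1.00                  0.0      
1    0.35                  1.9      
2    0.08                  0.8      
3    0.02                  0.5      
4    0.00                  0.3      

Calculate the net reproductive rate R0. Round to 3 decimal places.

0.739

lx·mx by age: 0, 0.665, 0.064, 0.01, 0
R0 = Σ lx·mx = 0.739 → 0.739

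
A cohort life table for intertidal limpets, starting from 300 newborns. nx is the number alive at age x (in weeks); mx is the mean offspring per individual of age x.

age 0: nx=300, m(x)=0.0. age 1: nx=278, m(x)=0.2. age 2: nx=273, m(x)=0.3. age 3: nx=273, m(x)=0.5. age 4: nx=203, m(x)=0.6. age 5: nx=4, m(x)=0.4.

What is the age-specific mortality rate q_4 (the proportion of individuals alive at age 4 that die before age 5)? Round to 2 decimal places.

0.98

lx = nx/n0 = nx/300: 1, 0.92667…, 0.91, 0.91, 0.67667…, 0.01333…
q_4 = (l_4 − l_5) / l_4 = (0.676667… − 0.013333…) / 0.676667…
     = 0.663333… / 0.676667… = 0.980296… → 0.98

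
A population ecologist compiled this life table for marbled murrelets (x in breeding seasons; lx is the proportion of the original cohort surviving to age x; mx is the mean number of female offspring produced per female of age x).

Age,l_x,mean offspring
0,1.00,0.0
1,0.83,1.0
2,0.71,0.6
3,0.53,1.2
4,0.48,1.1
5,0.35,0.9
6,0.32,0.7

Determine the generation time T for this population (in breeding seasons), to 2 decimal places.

lx·mx: 0, 0.83, 0.426, 0.636, 0.528, 0.315, 0.224 → R0 = 2.959
x·lx·mx: 0, 0.83, 0.852, 1.908, 2.112, 1.575, 1.344 → Σ = 8.621
T = 8.621 / 2.959 = 2.913484… → 2.91

2.91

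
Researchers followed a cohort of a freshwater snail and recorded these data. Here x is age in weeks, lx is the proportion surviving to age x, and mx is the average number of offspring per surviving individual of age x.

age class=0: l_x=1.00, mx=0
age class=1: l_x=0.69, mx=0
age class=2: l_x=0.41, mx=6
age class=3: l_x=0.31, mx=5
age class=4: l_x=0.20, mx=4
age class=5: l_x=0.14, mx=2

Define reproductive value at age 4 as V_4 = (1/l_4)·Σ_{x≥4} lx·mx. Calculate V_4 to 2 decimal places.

lx·mx for x ≥ 4: 0.8, 0.28 → sum = 1.08
V_4 = 1.08 / l_4 = 1.08 / 0.2 = 5.4 → 5.40

5.40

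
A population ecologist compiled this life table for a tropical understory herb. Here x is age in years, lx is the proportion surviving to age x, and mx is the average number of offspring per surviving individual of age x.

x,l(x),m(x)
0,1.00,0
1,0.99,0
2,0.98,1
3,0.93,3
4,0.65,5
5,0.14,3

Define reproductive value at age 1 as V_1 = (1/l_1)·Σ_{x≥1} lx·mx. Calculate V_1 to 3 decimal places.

7.515

lx·mx for x ≥ 1: 0, 0.98, 2.79, 3.25, 0.42 → sum = 7.44
V_1 = 7.44 / l_1 = 7.44 / 0.99 = 7.515152… → 7.515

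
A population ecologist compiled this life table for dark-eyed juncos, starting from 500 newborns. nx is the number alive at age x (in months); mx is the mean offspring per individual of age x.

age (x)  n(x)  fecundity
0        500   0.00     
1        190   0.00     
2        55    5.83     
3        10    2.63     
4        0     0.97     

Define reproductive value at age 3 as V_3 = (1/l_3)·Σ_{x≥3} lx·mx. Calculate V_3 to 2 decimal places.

lx = nx/n0 = nx/500: 1, 0.38, 0.11, 0.02, 0
lx·mx for x ≥ 3: 0.0526, 0 → sum = 0.0526
V_3 = 0.0526 / l_3 = 0.0526 / 0.02 = 2.63 → 2.63

2.63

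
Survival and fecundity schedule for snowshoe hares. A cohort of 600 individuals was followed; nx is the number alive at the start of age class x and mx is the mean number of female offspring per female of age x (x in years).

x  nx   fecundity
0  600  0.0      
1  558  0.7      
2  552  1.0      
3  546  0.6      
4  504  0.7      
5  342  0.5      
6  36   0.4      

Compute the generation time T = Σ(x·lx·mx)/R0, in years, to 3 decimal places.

lx = nx/n0 = nx/600: 1, 0.93, 0.92, 0.91, 0.84, 0.57, 0.06
lx·mx: 0, 0.651, 0.92, 0.546, 0.588, 0.285, 0.024 → R0 = 3.014
x·lx·mx: 0, 0.651, 1.84, 1.638, 2.352, 1.425, 0.144 → Σ = 8.05
T = 8.05 / 3.014 = 2.670869… → 2.671

2.671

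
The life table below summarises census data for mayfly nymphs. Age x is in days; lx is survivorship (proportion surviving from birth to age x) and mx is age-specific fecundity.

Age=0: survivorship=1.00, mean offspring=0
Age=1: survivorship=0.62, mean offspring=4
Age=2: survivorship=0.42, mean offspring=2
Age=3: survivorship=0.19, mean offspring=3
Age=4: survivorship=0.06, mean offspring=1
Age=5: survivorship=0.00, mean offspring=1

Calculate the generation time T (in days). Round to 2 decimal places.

1.55

lx·mx: 0, 2.48, 0.84, 0.57, 0.06, 0 → R0 = 3.95
x·lx·mx: 0, 2.48, 1.68, 1.71, 0.24, 0 → Σ = 6.11
T = 6.11 / 3.95 = 1.546835… → 1.55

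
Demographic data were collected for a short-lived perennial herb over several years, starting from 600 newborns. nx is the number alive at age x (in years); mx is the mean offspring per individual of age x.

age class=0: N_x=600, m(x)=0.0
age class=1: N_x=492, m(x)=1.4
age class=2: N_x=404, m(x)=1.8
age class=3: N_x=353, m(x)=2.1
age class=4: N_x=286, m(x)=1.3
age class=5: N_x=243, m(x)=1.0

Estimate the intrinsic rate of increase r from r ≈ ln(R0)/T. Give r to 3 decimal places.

0.600

lx = nx/n0 = nx/600: 1, 0.82, 0.67333…, 0.58833…, 0.47667…, 0.405
R0 = Σ lx·mx = 0 + 1.148 + 1.212… + 1.2355… + 0.61967… + 0.405 = 4.620167…
Σ x·lx·mx = 11.782167…; T = 11.782167…/4.620167… = 2.55016…
r ≈ ln(R0)/T = ln(4.620167…)/2.55016… = 0.60013… → 0.600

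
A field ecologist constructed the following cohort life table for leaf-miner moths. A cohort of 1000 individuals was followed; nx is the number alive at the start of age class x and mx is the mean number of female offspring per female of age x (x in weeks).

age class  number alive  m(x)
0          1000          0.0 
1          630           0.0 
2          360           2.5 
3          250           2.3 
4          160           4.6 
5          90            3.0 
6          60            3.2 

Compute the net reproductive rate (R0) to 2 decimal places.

lx = nx/n0 = nx/1000: 1, 0.63, 0.36, 0.25, 0.16, 0.09, 0.06
lx·mx by age: 0, 0, 0.9, 0.575, 0.736, 0.27, 0.192
R0 = Σ lx·mx = 2.673 → 2.67

2.67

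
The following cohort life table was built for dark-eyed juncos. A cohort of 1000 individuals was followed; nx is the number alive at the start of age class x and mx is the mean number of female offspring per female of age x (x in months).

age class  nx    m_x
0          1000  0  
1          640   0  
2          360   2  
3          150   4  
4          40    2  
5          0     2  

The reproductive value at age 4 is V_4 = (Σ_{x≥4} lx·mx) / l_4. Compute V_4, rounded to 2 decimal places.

2.00

lx = nx/n0 = nx/1000: 1, 0.64, 0.36, 0.15, 0.04, 0
lx·mx for x ≥ 4: 0.08, 0 → sum = 0.08
V_4 = 0.08 / l_4 = 0.08 / 0.04 = 2 → 2.00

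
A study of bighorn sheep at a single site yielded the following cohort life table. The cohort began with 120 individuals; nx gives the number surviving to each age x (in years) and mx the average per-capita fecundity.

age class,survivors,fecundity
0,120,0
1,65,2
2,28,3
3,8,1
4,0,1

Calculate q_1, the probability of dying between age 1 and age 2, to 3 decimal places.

lx = nx/n0 = nx/120: 1, 0.54167…, 0.23333…, 0.06667…, 0
q_1 = (l_1 − l_2) / l_1 = (0.541667… − 0.233333…) / 0.541667…
     = 0.308333… / 0.541667… = 0.569231… → 0.569

0.569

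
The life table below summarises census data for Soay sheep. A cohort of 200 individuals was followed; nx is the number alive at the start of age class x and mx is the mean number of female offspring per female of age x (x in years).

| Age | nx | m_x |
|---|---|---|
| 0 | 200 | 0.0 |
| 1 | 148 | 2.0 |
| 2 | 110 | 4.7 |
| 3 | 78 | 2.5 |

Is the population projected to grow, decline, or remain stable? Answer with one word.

lx = nx/n0 = nx/200: 1, 0.74, 0.55, 0.39
R0 = Σ lx·mx = 0 + 1.48 + 2.585 + 0.975 = 5.04
R0 > 1, so the population is growing.

growing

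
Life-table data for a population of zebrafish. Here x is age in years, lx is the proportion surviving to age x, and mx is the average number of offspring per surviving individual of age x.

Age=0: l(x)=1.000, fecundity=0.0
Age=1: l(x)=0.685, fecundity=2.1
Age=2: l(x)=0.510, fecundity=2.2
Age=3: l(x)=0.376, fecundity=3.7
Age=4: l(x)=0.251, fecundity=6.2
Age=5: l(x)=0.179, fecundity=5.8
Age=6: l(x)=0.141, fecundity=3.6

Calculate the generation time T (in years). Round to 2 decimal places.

3.16

lx·mx: 0, 1.4385, 1.122, 1.3912, 1.5562, 1.0382, 0.5076 → R0 = 7.0537
x·lx·mx: 0, 1.4385, 2.244, 4.1736, 6.2248, 5.191, 3.0456 → Σ = 22.3175
T = 22.3175 / 7.0537 = 3.163942… → 3.16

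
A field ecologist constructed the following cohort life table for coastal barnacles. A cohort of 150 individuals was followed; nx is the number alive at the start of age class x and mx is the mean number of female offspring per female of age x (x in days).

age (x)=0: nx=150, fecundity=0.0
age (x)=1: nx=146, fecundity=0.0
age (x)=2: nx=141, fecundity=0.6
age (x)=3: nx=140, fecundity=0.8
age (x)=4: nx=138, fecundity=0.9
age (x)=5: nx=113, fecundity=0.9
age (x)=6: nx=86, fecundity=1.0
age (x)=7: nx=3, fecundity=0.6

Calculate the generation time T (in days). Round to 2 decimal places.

lx = nx/n0 = nx/150: 1, 0.97333…, 0.94, 0.93333…, 0.92, 0.75333…, 0.57333…, 0.02
lx·mx: 0, 0, 0.564, 0.746667…, 0.828, 0.678…, 0.573333…, 0.012 → R0 = 3.402…
x·lx·mx: 0, 0, 1.128, 2.24…, 3.312, 3.39…, 3.44…, 0.084 → Σ = 13.594…
T = 13.594… / 3.402… = 3.995885… → 4.00

4.00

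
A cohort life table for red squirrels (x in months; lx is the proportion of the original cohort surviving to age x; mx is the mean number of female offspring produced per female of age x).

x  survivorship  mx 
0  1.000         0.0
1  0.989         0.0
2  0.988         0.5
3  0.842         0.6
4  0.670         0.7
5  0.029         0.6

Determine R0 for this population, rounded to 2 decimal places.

1.49

lx·mx by age: 0, 0, 0.494, 0.5052, 0.469, 0.0174
R0 = Σ lx·mx = 1.4856 → 1.49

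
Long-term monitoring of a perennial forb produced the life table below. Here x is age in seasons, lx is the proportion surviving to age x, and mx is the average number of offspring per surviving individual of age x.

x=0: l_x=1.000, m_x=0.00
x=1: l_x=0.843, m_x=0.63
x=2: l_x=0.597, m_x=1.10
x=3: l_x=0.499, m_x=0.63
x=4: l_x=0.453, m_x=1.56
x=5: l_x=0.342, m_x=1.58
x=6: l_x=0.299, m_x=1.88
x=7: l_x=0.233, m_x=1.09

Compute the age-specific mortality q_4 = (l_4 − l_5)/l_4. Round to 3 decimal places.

q_4 = (l_4 − l_5) / l_4 = (0.453 − 0.342) / 0.453
     = 0.111 / 0.453 = 0.245033… → 0.245

0.245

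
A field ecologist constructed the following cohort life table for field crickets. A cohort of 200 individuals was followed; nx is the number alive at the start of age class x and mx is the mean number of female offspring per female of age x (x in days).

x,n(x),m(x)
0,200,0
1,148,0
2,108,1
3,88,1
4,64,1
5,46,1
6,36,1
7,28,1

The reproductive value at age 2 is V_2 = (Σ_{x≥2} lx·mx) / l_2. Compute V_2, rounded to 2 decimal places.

lx = nx/n0 = nx/200: 1, 0.74, 0.54, 0.44, 0.32, 0.23, 0.18, 0.14
lx·mx for x ≥ 2: 0.54, 0.44, 0.32, 0.23, 0.18, 0.14 → sum = 1.85
V_2 = 1.85 / l_2 = 1.85 / 0.54 = 3.425926… → 3.43

3.43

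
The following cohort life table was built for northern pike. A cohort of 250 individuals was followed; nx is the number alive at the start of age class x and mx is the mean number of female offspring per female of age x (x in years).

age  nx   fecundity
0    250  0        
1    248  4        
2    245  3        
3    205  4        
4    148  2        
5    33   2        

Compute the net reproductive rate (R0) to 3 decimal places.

lx = nx/n0 = nx/250: 1, 0.992, 0.98, 0.82, 0.592, 0.132
lx·mx by age: 0, 3.968, 2.94, 3.28, 1.184, 0.264
R0 = Σ lx·mx = 11.636 → 11.636

11.636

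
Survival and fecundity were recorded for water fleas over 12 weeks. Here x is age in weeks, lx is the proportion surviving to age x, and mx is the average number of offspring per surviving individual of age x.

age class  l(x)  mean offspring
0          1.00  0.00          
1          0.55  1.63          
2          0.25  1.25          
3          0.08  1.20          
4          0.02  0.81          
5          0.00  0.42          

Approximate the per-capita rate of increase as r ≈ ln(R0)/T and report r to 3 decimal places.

R0 = Σ lx·mx = 0 + 0.8965 + 0.3125 + 0.096 + 0.0162 + 0 = 1.3212
Σ x·lx·mx = 1.8743; T = 1.8743/1.3212 = 1.41863…
r ≈ ln(R0)/T = ln(1.3212)/1.41863… = 0.19634… → 0.196

0.196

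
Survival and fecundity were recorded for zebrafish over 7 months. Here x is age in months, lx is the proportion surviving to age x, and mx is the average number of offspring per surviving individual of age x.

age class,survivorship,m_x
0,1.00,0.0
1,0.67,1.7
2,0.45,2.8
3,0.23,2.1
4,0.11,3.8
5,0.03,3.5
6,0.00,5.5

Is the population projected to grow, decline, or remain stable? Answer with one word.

growing

R0 = Σ lx·mx = 0 + 1.139 + 1.26 + 0.483 + 0.418 + 0.105 + 0 = 3.405
R0 > 1, so the population is growing.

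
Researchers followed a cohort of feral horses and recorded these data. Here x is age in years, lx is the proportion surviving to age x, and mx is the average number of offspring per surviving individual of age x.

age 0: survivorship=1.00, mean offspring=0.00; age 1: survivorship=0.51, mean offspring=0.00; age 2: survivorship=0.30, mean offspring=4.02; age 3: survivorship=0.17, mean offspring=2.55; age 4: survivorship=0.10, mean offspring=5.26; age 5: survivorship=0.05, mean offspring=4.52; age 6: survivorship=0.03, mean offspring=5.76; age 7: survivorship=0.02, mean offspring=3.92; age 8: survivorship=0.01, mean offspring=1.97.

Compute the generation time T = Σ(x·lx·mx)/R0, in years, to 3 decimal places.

lx·mx: 0, 0, 1.206, 0.4335, 0.526, 0.226, 0.1728, 0.0784, 0.0197 → R0 = 2.6624
x·lx·mx: 0, 0, 2.412, 1.3005, 2.104, 1.13, 1.0368, 0.5488, 0.1576 → Σ = 8.6897
T = 8.6897 / 2.6624 = 3.26386… → 3.264

3.264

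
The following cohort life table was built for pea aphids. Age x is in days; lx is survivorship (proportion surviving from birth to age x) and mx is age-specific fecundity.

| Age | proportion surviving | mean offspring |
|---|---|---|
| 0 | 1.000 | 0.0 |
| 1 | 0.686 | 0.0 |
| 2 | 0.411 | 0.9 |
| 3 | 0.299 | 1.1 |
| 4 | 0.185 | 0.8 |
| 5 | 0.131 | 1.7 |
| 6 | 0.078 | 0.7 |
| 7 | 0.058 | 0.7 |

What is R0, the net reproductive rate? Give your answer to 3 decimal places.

1.165

lx·mx by age: 0, 0, 0.3699, 0.3289, 0.148, 0.2227, 0.0546, 0.0406
R0 = Σ lx·mx = 1.1647 → 1.165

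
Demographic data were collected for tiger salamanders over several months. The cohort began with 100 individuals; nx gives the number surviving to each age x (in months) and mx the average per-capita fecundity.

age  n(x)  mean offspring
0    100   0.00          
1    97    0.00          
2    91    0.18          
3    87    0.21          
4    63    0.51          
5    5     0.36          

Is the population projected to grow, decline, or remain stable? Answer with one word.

declining

lx = nx/n0 = nx/100: 1, 0.97, 0.91, 0.87, 0.63, 0.05
R0 = Σ lx·mx = 0 + 0 + 0.1638 + 0.1827 + 0.3213 + 0.018 = 0.6858
R0 < 1, so the population is declining.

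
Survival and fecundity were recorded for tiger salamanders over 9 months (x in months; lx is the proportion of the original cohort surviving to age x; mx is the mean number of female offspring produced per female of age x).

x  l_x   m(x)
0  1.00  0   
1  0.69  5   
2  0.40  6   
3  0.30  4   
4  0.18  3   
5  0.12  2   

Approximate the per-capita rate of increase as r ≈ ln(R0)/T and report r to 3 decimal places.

R0 = Σ lx·mx = 0 + 3.45 + 2.4 + 1.2 + 0.54 + 0.24 = 7.83
Σ x·lx·mx = 15.21; T = 15.21/7.83 = 1.94253…
r ≈ ln(R0)/T = ln(7.83)/1.94253… = 1.05942… → 1.059

1.059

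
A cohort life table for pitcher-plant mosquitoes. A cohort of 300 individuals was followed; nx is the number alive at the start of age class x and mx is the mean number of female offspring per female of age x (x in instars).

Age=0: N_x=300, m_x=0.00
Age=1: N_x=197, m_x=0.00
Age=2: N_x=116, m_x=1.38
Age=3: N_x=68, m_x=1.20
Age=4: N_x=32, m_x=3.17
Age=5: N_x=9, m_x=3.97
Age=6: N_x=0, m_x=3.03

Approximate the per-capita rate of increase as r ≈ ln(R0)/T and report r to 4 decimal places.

lx = nx/n0 = nx/300: 1, 0.65667…, 0.38667…, 0.22667…, 0.10667…, 0.03, 0
R0 = Σ lx·mx = 0 + 0 + 0.5336… + 0.272… + 0.33813… + 0.1191 + 0 = 1.262833…
Σ x·lx·mx = 3.831233…; T = 3.831233…/1.262833… = 3.03384…
r ≈ ln(R0)/T = ln(1.262833…)/3.03384… = 0.076918… → 0.0769

0.0769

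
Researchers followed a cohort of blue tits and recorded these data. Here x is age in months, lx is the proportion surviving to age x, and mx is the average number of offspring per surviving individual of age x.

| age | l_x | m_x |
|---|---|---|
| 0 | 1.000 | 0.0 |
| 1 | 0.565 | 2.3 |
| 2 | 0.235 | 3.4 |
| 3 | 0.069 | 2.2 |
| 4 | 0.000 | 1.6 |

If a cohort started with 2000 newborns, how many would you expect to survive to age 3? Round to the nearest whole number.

Expected survivors = N0 · l_3 = 2000 × 0.069 = 138 → 138

138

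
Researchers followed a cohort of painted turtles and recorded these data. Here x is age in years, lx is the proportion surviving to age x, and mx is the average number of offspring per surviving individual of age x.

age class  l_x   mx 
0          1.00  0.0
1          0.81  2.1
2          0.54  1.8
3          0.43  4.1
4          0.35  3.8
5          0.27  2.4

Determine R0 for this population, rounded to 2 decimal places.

lx·mx by age: 0, 1.701, 0.972, 1.763, 1.33, 0.648
R0 = Σ lx·mx = 6.414 → 6.41

6.41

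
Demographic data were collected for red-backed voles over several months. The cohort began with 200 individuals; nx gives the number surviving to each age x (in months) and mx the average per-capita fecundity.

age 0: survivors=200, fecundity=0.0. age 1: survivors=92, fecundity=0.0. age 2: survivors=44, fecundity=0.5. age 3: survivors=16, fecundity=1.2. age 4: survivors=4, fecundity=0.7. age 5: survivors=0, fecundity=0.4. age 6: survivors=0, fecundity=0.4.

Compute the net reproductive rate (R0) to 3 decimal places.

0.220

lx = nx/n0 = nx/200: 1, 0.46, 0.22, 0.08, 0.02, 0, 0
lx·mx by age: 0, 0, 0.11, 0.096, 0.014, 0, 0
R0 = Σ lx·mx = 0.22 → 0.220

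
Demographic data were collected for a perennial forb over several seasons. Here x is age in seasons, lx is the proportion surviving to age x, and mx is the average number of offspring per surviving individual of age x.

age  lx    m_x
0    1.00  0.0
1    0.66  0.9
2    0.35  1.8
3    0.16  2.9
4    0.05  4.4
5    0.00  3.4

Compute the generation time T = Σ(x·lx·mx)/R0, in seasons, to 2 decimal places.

lx·mx: 0, 0.594, 0.63, 0.464, 0.22, 0 → R0 = 1.908
x·lx·mx: 0, 0.594, 1.26, 1.392, 0.88, 0 → Σ = 4.126
T = 4.126 / 1.908 = 2.162474… → 2.16

2.16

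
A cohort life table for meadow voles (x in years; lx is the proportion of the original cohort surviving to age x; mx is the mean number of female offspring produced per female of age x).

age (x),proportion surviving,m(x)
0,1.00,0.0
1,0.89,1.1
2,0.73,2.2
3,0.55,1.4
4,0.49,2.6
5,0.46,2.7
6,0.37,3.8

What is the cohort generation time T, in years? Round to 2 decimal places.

3.61

lx·mx: 0, 0.979, 1.606, 0.77, 1.274, 1.242, 1.406 → R0 = 7.277
x·lx·mx: 0, 0.979, 3.212, 2.31, 5.096, 6.21, 8.436 → Σ = 26.243
T = 26.243 / 7.277 = 3.606294… → 3.61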